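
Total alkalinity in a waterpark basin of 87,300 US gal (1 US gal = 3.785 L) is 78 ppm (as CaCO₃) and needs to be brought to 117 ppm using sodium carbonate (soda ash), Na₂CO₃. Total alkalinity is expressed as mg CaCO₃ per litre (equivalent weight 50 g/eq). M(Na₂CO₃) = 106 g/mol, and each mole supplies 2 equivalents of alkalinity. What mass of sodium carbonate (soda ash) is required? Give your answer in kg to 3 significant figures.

13.7 kg

Volume: 87,300 US gal × 3.785 L/gal = 330,430 L.
Alkalinity to add: (117 − 78) = 39 mg/L as CaCO₃ × 330,430 L = 12,890 g as CaCO₃.
Equivalents: 12,890 g ÷ 50 g/eq = 257.7 eq.
Each mole of Na₂CO₃ supplies 2 eq, so 257.7 / 2 = 128.9 mol.
Mass: 128.9 mol × 106 g/mol = 13,660 g.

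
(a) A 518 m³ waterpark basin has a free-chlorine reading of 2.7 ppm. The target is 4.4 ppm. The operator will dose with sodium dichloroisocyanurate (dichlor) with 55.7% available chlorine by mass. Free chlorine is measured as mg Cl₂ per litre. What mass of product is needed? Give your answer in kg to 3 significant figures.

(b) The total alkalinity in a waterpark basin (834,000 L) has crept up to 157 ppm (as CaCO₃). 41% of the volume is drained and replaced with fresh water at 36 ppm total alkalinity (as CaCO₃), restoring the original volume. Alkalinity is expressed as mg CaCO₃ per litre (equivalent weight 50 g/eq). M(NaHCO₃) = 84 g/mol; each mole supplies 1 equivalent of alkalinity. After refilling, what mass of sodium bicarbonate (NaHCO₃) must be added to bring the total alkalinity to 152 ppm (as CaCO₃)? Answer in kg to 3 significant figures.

(a) 1.58 kg; (b) 62.5 kg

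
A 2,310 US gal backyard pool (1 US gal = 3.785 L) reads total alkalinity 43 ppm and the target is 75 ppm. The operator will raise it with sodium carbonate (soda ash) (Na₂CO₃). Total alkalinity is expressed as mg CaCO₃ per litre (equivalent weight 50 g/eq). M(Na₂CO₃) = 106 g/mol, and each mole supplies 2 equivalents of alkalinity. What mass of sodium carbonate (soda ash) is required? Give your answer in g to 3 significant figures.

297 g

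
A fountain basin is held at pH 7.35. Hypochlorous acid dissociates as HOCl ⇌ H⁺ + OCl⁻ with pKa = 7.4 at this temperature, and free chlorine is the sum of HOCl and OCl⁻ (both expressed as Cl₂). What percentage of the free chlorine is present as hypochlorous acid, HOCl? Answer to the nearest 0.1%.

[OCl⁻]/[HOCl] = 10^(pH − pKa) = 10^(7.35 − 7.4) = 10^-0.05 = 0.8913.
Fraction as HOCl = 1 / (1 + 0.8913) = 0.5288.

52.9%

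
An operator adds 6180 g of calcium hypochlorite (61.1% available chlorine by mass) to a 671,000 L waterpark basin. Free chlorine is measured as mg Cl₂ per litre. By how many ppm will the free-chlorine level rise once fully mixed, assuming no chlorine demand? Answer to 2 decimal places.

5.63 ppm

Available chlorine delivered: 6180 g × 0.611 = 3776 g as Cl₂.
Concentration rise: 3776 g / 671,000 L = 5.627 mg/L = 5.63 ppm.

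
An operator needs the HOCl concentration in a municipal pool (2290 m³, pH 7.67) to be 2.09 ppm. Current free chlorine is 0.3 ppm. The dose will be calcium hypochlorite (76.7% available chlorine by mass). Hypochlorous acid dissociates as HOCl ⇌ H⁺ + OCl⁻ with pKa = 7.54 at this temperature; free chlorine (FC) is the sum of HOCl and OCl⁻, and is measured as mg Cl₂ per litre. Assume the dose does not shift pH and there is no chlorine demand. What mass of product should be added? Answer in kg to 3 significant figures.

13.8 kg

Volume: 2290 m³ = 2,290,000 L.
[OCl⁻]/[HOCl] = 10^(pH − pKa) = 10^(7.67 − 7.54) = 1.349; fraction as HOCl = 1/(1 + 1.349) = 0.4257.
Free chlorine required for 2.09 ppm HOCl: 2.09 / 0.4257 = 4.909 ppm.
FC to add: 4.909 − 0.3 = 4.609 mg/L as Cl₂.
Cl₂ equivalent: 4.609 mg/L × 2,290,000 L = 10,560 g.
Product at 76.7% available Cl: 10,560 / 0.767 = 13,760 g.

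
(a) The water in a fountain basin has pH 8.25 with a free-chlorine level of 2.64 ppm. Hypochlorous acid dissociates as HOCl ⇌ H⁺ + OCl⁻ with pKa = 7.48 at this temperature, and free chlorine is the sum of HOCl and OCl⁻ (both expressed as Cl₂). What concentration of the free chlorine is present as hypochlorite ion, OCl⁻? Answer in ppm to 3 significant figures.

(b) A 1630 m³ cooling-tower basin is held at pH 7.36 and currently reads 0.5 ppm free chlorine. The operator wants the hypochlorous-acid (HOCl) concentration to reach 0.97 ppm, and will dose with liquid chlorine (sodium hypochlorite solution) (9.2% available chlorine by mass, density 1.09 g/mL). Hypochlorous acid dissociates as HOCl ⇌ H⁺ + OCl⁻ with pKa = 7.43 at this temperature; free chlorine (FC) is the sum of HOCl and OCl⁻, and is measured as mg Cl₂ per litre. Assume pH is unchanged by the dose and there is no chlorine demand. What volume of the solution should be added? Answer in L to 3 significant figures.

(a) [OCl⁻]/[HOCl] = 10^(pH − pKa) = 10^(8.25 − 7.48) = 10^0.77 = 5.888.
(a) Fraction as HOCl = 1 / (1 + 5.888) = 0.1452.
(a) OCl⁻ = (1 − 0.1452) × 2.64 ppm = 2.257 ppm.

(b) Volume: 1630 m³ = 1,630,000 L.
(b) [OCl⁻]/[HOCl] = 10^(pH − pKa) = 10^(7.36 − 7.43) = 0.8511; fraction as HOCl = 1/(1 + 0.8511) = 0.5402.
(b) Free chlorine required for 0.97 ppm HOCl: 0.97 / 0.5402 = 1.796 ppm.
(b) FC to add: 1.796 − 0.5 = 1.296 mg/L as Cl₂.
(b) Cl₂ equivalent: 1.296 mg/L × 1,630,000 L = 2112 g.
(b) Product at 9.2% available Cl: 2112 / 0.092 = 22,950 g.
(b) Volume: 22,950 g ÷ 1.09 g/mL = 21,060 mL.

(a) 2.26 ppm; (b) 21.1 L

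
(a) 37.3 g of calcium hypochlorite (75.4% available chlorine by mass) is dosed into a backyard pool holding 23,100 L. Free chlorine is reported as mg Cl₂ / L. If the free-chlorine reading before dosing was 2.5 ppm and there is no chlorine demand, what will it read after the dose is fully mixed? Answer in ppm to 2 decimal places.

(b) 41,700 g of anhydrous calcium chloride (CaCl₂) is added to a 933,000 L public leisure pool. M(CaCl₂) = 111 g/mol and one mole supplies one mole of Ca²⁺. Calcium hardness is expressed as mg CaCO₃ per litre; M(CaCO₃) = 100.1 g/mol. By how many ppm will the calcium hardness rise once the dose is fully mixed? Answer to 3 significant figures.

(a) 3.72 ppm; (b) 40.3 ppm

(a) Available chlorine delivered: 37.3 g × 0.754 = 28.12 g as Cl₂.
(a) Concentration rise: 28.12 g / 23,100 L = 1.217 mg/L = 1.22 ppm.
(a) Final FC: 2.5 + 1.22 = 3.72 ppm.

(b) Moles of Ca²⁺: 41,700 g ÷ 111 g/mol = 375.7 mol.
(b) As CaCO₃: 375.7 mol × 100.1 g/mol = 37,610 g.
(b) Rise: 37,610 g / 933,000 L × 1000 = 40.31 mg/L.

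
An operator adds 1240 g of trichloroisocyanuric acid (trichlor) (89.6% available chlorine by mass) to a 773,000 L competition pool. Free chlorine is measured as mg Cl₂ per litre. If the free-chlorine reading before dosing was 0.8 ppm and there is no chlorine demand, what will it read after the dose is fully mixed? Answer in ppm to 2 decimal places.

Available chlorine delivered: 1240 g × 0.896 = 1111 g as Cl₂.
Concentration rise: 1111 g / 773,000 L = 1.437 mg/L = 1.44 ppm.
Final FC: 0.8 + 1.44 = 2.24 ppm.

2.24 ppm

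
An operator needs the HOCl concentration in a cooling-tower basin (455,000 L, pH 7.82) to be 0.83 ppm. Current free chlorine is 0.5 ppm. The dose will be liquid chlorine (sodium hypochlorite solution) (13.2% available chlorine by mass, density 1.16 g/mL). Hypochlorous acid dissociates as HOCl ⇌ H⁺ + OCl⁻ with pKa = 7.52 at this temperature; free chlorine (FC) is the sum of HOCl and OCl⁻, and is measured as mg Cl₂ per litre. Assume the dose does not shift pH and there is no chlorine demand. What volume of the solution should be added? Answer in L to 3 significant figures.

5.90 L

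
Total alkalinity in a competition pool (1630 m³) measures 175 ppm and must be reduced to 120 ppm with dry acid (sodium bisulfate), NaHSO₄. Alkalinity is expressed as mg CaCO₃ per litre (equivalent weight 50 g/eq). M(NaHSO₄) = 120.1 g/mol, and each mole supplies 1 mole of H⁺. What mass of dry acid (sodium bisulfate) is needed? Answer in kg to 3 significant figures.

215 kg

Volume: 1630 m³ = 1,630,000 L.
Alkalinity to neutralize: (175 − 120) = 55 mg/L as CaCO₃ × 1,630,000 L = 89,650 g as CaCO₃.
Equivalents of H⁺ required: 89,650 ÷ 50 g/eq = 1793 eq = 1793 mol NaHSO₄.
Mass of NaHSO₄: 1793 × 120.1 = 215,300 g.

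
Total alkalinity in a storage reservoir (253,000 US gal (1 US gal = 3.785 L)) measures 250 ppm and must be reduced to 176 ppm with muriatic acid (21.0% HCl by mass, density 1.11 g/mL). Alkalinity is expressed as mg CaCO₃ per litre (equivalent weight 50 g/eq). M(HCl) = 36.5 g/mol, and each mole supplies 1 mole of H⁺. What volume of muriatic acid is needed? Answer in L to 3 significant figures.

222 L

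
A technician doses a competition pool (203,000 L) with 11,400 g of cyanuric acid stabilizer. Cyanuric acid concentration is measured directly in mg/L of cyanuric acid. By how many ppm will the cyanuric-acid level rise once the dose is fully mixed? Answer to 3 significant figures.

56.2 ppm

Rise: 11,400 g / 203,000 L × 1000 = 56.16 mg/L.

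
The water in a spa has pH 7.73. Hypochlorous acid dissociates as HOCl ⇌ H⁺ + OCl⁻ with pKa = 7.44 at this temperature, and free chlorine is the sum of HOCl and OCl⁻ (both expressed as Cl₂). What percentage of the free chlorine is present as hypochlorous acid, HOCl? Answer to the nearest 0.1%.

[OCl⁻]/[HOCl] = 10^(pH − pKa) = 10^(7.73 − 7.44) = 10^0.29 = 1.95.
Fraction as HOCl = 1 / (1 + 1.95) = 0.339.

33.9%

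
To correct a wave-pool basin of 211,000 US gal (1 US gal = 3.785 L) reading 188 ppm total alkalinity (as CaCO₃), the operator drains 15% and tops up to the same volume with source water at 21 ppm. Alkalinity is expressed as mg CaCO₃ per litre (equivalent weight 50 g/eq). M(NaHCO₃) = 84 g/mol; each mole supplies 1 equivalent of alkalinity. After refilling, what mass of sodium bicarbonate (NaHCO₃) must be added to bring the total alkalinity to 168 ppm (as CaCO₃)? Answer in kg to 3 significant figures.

6.78 kg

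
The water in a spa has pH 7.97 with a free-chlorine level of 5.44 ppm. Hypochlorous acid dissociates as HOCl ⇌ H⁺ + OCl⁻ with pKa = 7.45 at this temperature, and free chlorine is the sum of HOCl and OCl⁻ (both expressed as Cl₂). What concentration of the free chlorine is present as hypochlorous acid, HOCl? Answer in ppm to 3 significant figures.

1.26 ppm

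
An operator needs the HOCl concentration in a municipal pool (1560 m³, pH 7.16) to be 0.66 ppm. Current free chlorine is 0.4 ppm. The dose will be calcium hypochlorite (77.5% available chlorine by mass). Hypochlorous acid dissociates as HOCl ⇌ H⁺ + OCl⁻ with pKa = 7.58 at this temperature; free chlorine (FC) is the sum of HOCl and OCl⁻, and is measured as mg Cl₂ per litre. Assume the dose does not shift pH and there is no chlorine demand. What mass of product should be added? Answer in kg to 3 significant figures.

1.03 kg

Volume: 1560 m³ = 1,560,000 L.
[OCl⁻]/[HOCl] = 10^(pH − pKa) = 10^(7.16 − 7.58) = 0.3802; fraction as HOCl = 1/(1 + 0.3802) = 0.7245.
Free chlorine required for 0.66 ppm HOCl: 0.66 / 0.7245 = 0.9109 ppm.
FC to add: 0.9109 − 0.4 = 0.5109 mg/L as Cl₂.
Cl₂ equivalent: 0.5109 mg/L × 1,560,000 L = 797 g.
Product at 77.5% available Cl: 797 / 0.775 = 1028 g.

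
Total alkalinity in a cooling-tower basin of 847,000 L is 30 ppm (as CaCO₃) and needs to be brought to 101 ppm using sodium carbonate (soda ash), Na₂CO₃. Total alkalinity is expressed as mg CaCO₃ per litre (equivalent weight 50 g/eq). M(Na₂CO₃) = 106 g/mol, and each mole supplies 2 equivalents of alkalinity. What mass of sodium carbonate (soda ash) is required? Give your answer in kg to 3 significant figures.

Alkalinity to add: (101 − 30) = 71 mg/L as CaCO₃ × 847,000 L = 60,140 g as CaCO₃.
Equivalents: 60,140 g ÷ 50 g/eq = 1203 eq.
Each mole of Na₂CO₃ supplies 2 eq, so 1203 / 2 = 601.4 mol.
Mass: 601.4 mol × 106 g/mol = 63,750 g.

63.7 kg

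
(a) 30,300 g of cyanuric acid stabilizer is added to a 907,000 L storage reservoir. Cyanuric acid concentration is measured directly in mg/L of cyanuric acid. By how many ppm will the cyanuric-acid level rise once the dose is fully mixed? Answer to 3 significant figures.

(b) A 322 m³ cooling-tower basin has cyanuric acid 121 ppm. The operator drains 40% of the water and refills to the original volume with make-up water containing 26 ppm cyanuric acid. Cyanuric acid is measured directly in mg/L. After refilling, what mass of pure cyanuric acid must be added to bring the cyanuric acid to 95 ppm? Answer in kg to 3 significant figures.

(a) 33.4 ppm; (b) 3.86 kg

(a) Rise: 30,300 g / 907,000 L × 1000 = 33.41 mg/L.

(b) Volume: 322 m³ = 322,000 L.
(b) After draining 40% and refilling: 121 × 0.60 + 26 × 0.40 = 83 ppm.
(b) Deficit to target: 95 − 83 = 12 mg/L.
(b) Mass: 12 mg/L × 322,000 L = 3864 g cyanuric acid.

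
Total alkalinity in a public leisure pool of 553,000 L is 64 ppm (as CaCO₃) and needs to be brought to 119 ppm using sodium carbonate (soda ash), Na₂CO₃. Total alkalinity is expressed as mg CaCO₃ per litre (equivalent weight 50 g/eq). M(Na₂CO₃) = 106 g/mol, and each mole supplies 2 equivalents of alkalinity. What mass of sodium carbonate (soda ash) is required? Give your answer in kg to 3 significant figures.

32.2 kg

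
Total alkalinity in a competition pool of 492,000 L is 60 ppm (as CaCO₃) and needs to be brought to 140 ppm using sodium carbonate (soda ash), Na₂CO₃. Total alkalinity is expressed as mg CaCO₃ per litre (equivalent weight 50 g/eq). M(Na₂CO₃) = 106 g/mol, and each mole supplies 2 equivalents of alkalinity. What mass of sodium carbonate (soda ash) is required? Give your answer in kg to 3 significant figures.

41.7 kg

Alkalinity to add: (140 − 60) = 80 mg/L as CaCO₃ × 492,000 L = 39,360 g as CaCO₃.
Equivalents: 39,360 g ÷ 50 g/eq = 787.2 eq.
Each mole of Na₂CO₃ supplies 2 eq, so 787.2 / 2 = 393.6 mol.
Mass: 393.6 mol × 106 g/mol = 41,720 g.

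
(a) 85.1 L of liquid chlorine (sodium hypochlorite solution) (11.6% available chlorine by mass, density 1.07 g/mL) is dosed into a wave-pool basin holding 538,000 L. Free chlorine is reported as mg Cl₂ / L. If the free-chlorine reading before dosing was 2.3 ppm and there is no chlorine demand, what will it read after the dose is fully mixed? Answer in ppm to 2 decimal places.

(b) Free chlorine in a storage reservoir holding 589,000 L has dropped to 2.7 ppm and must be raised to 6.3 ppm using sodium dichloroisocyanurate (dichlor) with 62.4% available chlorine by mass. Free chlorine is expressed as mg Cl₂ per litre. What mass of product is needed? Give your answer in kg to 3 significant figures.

(a) Mass of solution: 85.1 L × 1000 mL/L × 1.07 g/mL = 91,060 g.
(a) Available chlorine delivered: 91,060 g × 0.116 = 10,560 g as Cl₂.
(a) Concentration rise: 10,560 g / 538,000 L = 19.63 mg/L = 19.63 ppm.
(a) Final FC: 2.3 + 19.63 = 21.93 ppm.

(b) Chlorine deficit: 6.3 − 2.7 = 3.6 ppm = 3.6 mg/L as Cl₂.
(b) Cl₂ equivalent needed: 3.6 mg/L × 589,000 L = 2,120,000 mg = 2120 g.
(b) Product at 62.4% available chlorine: 2120 / 0.624 = 3398 g.

(a) 21.93 ppm; (b) 3.40 kg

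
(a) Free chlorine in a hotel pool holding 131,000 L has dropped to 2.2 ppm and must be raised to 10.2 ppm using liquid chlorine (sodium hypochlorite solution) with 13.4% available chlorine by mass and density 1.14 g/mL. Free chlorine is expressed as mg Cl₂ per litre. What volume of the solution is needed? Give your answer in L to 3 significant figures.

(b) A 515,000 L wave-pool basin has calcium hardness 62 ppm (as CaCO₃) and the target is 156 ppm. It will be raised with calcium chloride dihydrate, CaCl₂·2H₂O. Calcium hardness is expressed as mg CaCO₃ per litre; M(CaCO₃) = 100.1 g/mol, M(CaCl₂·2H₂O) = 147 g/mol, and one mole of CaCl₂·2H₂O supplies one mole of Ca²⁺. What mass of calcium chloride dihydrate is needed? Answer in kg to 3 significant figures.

(a) Chlorine deficit: 10.2 − 2.2 = 8 ppm = 8 mg/L as Cl₂.
(a) Cl₂ equivalent needed: 8 mg/L × 131,000 L = 1,048,000 mg = 1048 g.
(a) Product at 13.4% available chlorine: 1048 / 0.134 = 7821 g.
(a) Volume at density 1.14 g/mL: 7821 g ÷ 1.14 g/mL = 6860 mL.

(b) Hardness to add: (156 − 62) = 94 mg/L as CaCO₃ × 515,000 L = 48,410 g as CaCO₃.
(b) Moles of Ca²⁺ (1 mol Ca²⁺ ≡ 1 mol CaCO₃): 48,410 / 100.1 g/mol = 483.6 mol.
(b) Mass of CaCl₂·2H₂O: 483.6 × 147 = 71,090 g.

(a) 6.86 L; (b) 71.1 kg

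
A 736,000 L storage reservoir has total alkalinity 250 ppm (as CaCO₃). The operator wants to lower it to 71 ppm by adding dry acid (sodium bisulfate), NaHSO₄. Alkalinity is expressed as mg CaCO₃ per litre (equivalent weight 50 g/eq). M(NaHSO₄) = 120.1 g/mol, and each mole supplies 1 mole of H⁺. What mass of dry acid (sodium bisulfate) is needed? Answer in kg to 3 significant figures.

316 kg

Alkalinity to neutralize: (250 − 71) = 179 mg/L as CaCO₃ × 736,000 L = 131,700 g as CaCO₃.
Equivalents of H⁺ required: 131,700 ÷ 50 g/eq = 2635 eq = 2635 mol NaHSO₄.
Mass of NaHSO₄: 2635 × 120.1 = 316,400 g.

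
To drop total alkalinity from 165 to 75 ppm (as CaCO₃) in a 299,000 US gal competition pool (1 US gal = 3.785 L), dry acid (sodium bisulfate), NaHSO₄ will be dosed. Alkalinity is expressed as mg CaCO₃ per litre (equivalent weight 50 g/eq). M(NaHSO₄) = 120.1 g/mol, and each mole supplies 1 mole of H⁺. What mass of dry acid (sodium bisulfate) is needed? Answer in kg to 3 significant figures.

245 kg

Volume: 299,000 US gal × 3.785 L/gal = 1,131,715 L.
Alkalinity to neutralize: (165 − 75) = 90 mg/L as CaCO₃ × 1,131,715 L = 101,900 g as CaCO₃.
Equivalents of H⁺ required: 101,900 ÷ 50 g/eq = 2037 eq = 2037 mol NaHSO₄.
Mass of NaHSO₄: 2037 × 120.1 = 244,700 g.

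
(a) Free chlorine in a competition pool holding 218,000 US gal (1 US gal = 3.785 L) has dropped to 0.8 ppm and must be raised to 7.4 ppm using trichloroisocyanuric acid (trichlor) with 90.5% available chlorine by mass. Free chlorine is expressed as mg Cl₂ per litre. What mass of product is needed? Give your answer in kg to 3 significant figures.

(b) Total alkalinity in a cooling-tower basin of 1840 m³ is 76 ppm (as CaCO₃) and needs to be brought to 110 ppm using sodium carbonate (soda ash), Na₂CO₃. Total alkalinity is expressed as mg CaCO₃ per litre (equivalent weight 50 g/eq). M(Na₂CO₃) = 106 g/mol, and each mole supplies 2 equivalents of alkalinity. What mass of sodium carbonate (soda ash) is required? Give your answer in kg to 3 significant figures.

(a) 6.02 kg; (b) 66.3 kg

(a) Volume: 218,000 US gal × 3.785 L/gal = 825,130 L.
(a) Chlorine deficit: 7.4 − 0.8 = 6.6 ppm = 6.6 mg/L as Cl₂.
(a) Cl₂ equivalent needed: 6.6 mg/L × 825,130 L = 5,446,000 mg = 5446 g.
(a) Product at 90.5% available chlorine: 5446 / 0.905 = 6018 g.

(b) Volume: 1840 m³ = 1,840,000 L.
(b) Alkalinity to add: (110 − 76) = 34 mg/L as CaCO₃ × 1,840,000 L = 62,560 g as CaCO₃.
(b) Equivalents: 62,560 g ÷ 50 g/eq = 1251 eq.
(b) Each mole of Na₂CO₃ supplies 2 eq, so 1251 / 2 = 625.6 mol.
(b) Mass: 625.6 mol × 106 g/mol = 66,310 g.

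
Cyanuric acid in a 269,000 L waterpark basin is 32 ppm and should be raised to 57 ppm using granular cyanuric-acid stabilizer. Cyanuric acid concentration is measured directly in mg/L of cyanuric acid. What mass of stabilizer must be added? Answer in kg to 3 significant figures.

CYA to add: (57 − 32) = 25 mg/L × 269,000 L = 6725 g cyanuric acid.

6.72 kg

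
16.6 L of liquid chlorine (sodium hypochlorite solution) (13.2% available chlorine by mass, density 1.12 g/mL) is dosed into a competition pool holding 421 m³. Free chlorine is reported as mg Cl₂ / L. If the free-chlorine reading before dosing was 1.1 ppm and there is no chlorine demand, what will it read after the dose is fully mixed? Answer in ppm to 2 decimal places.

6.93 ppm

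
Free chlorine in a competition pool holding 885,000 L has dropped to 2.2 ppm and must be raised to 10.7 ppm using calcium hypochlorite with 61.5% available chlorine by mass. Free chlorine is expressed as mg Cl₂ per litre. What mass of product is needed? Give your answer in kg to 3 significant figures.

12.2 kg

Chlorine deficit: 10.7 − 2.2 = 8.5 ppm = 8.5 mg/L as Cl₂.
Cl₂ equivalent needed: 8.5 mg/L × 885,000 L = 7,522,000 mg = 7522 g.
Product at 61.5% available chlorine: 7522 / 0.615 = 12,230 g.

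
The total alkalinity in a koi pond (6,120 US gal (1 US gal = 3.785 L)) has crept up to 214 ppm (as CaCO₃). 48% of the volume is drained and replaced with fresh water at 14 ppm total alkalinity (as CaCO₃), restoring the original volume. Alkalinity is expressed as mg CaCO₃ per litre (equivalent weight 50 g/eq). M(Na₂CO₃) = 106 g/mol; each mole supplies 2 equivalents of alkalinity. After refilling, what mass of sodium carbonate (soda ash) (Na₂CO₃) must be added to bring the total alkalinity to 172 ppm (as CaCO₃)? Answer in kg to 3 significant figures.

1.33 kg

Volume: 6,120 US gal × 3.785 L/gal = 23,164 L.
After draining 48% and refilling: 214 × 0.52 + 14 × 0.48 = 118 ppm.
Deficit to target: 172 − 118 = 54 mg/L.
As CaCO₃: 54 mg/L × 23,164 L = 1251 g; ÷ 50 g/eq ÷ 2 = 12.51 mol Na₂CO₃.
Mass: 12.51 × 106 = 1326 g.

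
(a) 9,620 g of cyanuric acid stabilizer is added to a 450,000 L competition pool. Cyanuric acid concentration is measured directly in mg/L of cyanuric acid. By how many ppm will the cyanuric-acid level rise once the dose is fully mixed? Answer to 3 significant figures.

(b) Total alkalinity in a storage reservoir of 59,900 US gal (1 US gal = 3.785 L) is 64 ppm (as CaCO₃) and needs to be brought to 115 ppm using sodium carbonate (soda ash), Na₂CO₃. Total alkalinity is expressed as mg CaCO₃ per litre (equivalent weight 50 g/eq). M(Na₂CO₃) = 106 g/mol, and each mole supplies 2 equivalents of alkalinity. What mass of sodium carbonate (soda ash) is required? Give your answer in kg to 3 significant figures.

(a) 21.4 ppm; (b) 12.3 kg

(a) Rise: 9,620 g / 450,000 L × 1000 = 21.38 mg/L.

(b) Volume: 59,900 US gal × 3.785 L/gal = 226,722 L.
(b) Alkalinity to add: (115 − 64) = 51 mg/L as CaCO₃ × 226,722 L = 11,560 g as CaCO₃.
(b) Equivalents: 11,560 g ÷ 50 g/eq = 231.3 eq.
(b) Each mole of Na₂CO₃ supplies 2 eq, so 231.3 / 2 = 115.6 mol.
(b) Mass: 115.6 mol × 106 g/mol = 12,260 g.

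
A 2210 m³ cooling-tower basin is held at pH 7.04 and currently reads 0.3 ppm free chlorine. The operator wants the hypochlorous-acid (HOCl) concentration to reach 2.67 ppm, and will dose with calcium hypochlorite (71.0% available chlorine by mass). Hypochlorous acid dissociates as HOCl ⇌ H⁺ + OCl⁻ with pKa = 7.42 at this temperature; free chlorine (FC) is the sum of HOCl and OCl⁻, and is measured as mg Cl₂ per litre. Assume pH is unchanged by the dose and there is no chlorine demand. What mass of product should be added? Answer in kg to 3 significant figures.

10.8 kg

Volume: 2210 m³ = 2,210,000 L.
[OCl⁻]/[HOCl] = 10^(pH − pKa) = 10^(7.04 − 7.42) = 0.4169; fraction as HOCl = 1/(1 + 0.4169) = 0.7058.
Free chlorine required for 2.67 ppm HOCl: 2.67 / 0.7058 = 3.783 ppm.
FC to add: 3.783 − 0.3 = 3.483 mg/L as Cl₂.
Cl₂ equivalent: 3.483 mg/L × 2,210,000 L = 7698 g.
Product at 71.0% available Cl: 7698 / 0.71 = 10,840 g.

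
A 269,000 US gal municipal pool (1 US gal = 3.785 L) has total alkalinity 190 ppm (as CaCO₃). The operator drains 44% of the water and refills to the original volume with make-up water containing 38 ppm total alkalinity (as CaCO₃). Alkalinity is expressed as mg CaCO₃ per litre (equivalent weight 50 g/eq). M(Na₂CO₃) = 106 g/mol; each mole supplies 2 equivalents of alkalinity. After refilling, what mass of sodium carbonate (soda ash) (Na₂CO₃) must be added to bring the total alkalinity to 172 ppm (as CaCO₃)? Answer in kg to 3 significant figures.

52.8 kg

Volume: 269,000 US gal × 3.785 L/gal = 1,018,165 L.
After draining 44% and refilling: 190 × 0.56 + 38 × 0.44 = 123.12 ppm.
Deficit to target: 172 − 123.12 = 48.88 mg/L.
As CaCO₃: 48.88 mg/L × 1,018,165 L = 49,770 g; ÷ 50 g/eq ÷ 2 = 497.7 mol Na₂CO₃.
Mass: 497.7 × 106 = 52,750 g.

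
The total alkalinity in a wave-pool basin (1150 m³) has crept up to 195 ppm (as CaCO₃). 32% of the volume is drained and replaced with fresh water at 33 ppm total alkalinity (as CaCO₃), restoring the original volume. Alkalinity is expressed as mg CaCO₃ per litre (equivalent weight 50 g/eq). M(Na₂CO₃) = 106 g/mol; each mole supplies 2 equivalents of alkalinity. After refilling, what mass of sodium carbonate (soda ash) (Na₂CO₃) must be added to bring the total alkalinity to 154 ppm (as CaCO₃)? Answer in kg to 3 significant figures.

13.2 kg

Volume: 1150 m³ = 1,150,000 L.
After draining 32% and refilling: 195 × 0.68 + 33 × 0.32 = 143.16 ppm.
Deficit to target: 154 − 143.16 = 10.84 mg/L.
As CaCO₃: 10.84 mg/L × 1,150,000 L = 12,470 g; ÷ 50 g/eq ÷ 2 = 124.7 mol Na₂CO₃.
Mass: 124.7 × 106 = 13,210 g.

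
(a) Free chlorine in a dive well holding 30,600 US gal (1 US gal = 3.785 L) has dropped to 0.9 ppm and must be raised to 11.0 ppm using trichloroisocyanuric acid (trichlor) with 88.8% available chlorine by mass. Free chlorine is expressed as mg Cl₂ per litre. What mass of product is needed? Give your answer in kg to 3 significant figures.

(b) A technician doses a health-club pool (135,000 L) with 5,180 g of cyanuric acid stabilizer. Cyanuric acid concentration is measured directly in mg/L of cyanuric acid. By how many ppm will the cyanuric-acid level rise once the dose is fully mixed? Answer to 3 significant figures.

(a) 1.32 kg; (b) 38.4 ppm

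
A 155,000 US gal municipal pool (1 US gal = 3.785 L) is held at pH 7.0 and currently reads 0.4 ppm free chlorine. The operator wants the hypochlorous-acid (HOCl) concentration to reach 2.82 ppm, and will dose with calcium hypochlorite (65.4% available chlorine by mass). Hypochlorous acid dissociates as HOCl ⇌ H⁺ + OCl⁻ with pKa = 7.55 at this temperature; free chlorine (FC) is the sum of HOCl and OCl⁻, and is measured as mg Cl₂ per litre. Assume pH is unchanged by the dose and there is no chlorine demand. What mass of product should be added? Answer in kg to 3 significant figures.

2.88 kg

Volume: 155,000 US gal × 3.785 L/gal = 586,675 L.
[OCl⁻]/[HOCl] = 10^(pH − pKa) = 10^(7.0 − 7.55) = 0.2818; fraction as HOCl = 1/(1 + 0.2818) = 0.7801.
Free chlorine required for 2.82 ppm HOCl: 2.82 / 0.7801 = 3.615 ppm.
FC to add: 3.615 − 0.4 = 3.215 mg/L as Cl₂.
Cl₂ equivalent: 3.215 mg/L × 586,675 L = 1886 g.
Product at 65.4% available Cl: 1886 / 0.654 = 2884 g.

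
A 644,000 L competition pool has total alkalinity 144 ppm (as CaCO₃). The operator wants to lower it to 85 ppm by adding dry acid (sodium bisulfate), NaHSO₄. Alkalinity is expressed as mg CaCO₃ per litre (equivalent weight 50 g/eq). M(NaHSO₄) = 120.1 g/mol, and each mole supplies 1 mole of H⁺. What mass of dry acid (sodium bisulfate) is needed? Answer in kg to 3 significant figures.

91.3 kg

Alkalinity to neutralize: (144 − 85) = 59 mg/L as CaCO₃ × 644,000 L = 38,000 g as CaCO₃.
Equivalents of H⁺ required: 38,000 ÷ 50 g/eq = 759.9 eq = 759.9 mol NaHSO₄.
Mass of NaHSO₄: 759.9 × 120.1 = 91,270 g.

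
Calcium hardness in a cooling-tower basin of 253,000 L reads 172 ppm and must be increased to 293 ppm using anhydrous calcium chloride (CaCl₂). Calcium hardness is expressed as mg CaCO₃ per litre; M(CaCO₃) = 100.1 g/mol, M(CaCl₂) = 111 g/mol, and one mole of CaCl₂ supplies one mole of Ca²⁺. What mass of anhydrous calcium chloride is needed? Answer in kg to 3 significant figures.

33.9 kg

Hardness to add: (293 − 172) = 121 mg/L as CaCO₃ × 253,000 L = 30,610 g as CaCO₃.
Moles of Ca²⁺ (1 mol Ca²⁺ ≡ 1 mol CaCO₃): 30,610 / 100.1 g/mol = 305.8 mol.
Mass of CaCl₂: 305.8 × 111 = 33,950 g.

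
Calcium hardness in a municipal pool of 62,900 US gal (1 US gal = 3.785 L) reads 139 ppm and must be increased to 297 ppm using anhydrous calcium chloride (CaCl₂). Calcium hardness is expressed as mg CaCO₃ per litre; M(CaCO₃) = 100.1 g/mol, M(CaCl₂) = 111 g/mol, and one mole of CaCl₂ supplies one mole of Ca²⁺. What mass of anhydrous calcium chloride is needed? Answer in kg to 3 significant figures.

41.7 kg

Volume: 62,900 US gal × 3.785 L/gal = 238,076 L.
Hardness to add: (297 − 139) = 158 mg/L as CaCO₃ × 238,076 L = 37,620 g as CaCO₃.
Moles of Ca²⁺ (1 mol Ca²⁺ ≡ 1 mol CaCO₃): 37,620 / 100.1 g/mol = 375.8 mol.
Mass of CaCl₂: 375.8 × 111 = 41,710 g.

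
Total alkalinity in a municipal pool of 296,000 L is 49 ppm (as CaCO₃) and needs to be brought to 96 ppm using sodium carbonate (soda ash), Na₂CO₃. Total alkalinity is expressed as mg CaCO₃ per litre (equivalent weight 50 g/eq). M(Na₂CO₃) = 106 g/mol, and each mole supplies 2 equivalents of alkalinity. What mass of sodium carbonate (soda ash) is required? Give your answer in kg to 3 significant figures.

Alkalinity to add: (96 − 49) = 47 mg/L as CaCO₃ × 296,000 L = 13,910 g as CaCO₃.
Equivalents: 13,910 g ÷ 50 g/eq = 278.2 eq.
Each mole of Na₂CO₃ supplies 2 eq, so 278.2 / 2 = 139.1 mol.
Mass: 139.1 mol × 106 g/mol = 14,750 g.

14.7 kg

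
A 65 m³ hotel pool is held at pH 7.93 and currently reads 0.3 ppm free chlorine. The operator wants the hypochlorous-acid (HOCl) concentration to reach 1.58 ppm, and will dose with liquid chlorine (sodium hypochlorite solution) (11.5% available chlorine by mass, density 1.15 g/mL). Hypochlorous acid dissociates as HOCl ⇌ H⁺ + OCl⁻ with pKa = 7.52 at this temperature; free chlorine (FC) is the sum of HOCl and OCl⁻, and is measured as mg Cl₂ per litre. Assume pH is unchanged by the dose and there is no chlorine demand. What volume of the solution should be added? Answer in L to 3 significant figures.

2.63 L

Volume: 65 m³ = 65,000 L.
[OCl⁻]/[HOCl] = 10^(pH − pKa) = 10^(7.93 − 7.52) = 2.57; fraction as HOCl = 1/(1 + 2.57) = 0.2801.
Free chlorine required for 1.58 ppm HOCl: 1.58 / 0.2801 = 5.641 ppm.
FC to add: 5.641 − 0.3 = 5.341 mg/L as Cl₂.
Cl₂ equivalent: 5.341 mg/L × 65,000 L = 347.2 g.
Product at 11.5% available Cl: 347.2 / 0.115 = 3019 g.
Volume: 3019 g ÷ 1.15 g/mL = 2625 mL.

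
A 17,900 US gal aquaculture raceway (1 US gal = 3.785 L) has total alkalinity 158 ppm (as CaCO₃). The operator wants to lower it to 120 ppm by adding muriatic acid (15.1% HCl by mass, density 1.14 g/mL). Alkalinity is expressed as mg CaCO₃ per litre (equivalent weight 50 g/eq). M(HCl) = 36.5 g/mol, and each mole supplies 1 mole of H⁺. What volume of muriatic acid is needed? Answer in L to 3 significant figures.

10.9 L

Volume: 17,900 US gal × 3.785 L/gal = 67,752 L.
Alkalinity to neutralize: (158 − 120) = 38 mg/L as CaCO₃ × 67,752 L = 2575 g as CaCO₃.
Equivalents of H⁺ required: 2575 ÷ 50 g/eq = 51.49 eq = 51.49 mol HCl.
Mass of HCl: 51.49 × 36.5 = 1879 g.
Mass of 15.1% solution: 1879 / 0.151 = 12,450 g.
Volume: 12,450 g ÷ 1.14 g/mL = 10,920 mL.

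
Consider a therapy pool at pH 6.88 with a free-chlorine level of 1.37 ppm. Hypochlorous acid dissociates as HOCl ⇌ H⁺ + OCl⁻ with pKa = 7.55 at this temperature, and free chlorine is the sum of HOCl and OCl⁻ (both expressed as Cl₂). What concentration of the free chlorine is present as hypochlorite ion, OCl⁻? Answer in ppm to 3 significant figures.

0.241 ppm

[OCl⁻]/[HOCl] = 10^(pH − pKa) = 10^(6.88 − 7.55) = 10^-0.67 = 0.2138.
Fraction as HOCl = 1 / (1 + 0.2138) = 0.8239.
OCl⁻ = (1 − 0.8239) × 1.37 ppm = 0.2413 ppm.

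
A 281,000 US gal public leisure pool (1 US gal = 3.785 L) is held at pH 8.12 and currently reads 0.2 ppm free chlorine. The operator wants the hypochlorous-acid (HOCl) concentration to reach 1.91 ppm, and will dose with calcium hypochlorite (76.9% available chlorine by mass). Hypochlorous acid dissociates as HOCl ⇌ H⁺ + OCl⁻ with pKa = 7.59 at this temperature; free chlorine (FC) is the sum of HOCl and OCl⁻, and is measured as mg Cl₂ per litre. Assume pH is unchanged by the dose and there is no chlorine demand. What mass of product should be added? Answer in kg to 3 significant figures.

11.3 kg

Volume: 281,000 US gal × 3.785 L/gal = 1,063,585 L.
[OCl⁻]/[HOCl] = 10^(pH − pKa) = 10^(8.12 − 7.59) = 3.388; fraction as HOCl = 1/(1 + 3.388) = 0.2279.
Free chlorine required for 1.91 ppm HOCl: 1.91 / 0.2279 = 8.382 ppm.
FC to add: 8.382 − 0.2 = 8.182 mg/L as Cl₂.
Cl₂ equivalent: 8.182 mg/L × 1,063,585 L = 8702 g.
Product at 76.9% available Cl: 8702 / 0.769 = 11,320 g.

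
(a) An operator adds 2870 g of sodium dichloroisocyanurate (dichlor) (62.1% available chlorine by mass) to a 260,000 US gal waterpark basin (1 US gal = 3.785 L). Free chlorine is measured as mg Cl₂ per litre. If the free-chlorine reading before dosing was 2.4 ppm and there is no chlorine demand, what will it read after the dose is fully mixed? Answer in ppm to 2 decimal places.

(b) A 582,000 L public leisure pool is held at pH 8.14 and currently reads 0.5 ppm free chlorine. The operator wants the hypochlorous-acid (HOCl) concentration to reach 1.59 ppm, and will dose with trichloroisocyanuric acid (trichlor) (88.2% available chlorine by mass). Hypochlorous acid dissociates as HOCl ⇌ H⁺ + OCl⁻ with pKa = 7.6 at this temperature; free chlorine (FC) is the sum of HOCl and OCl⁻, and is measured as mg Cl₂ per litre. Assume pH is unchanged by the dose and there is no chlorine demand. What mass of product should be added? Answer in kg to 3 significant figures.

(a) 4.21 ppm; (b) 4.36 kg

(a) Volume: 260,000 US gal × 3.785 L/gal = 984,100 L.
(a) Available chlorine delivered: 2870 g × 0.621 = 1782 g as Cl₂.
(a) Concentration rise: 1782 g / 984,100 L = 1.811 mg/L = 1.81 ppm.
(a) Final FC: 2.4 + 1.81 = 4.21 ppm.

(b) [OCl⁻]/[HOCl] = 10^(pH − pKa) = 10^(8.14 − 7.6) = 3.467; fraction as HOCl = 1/(1 + 3.467) = 0.2238.
(b) Free chlorine required for 1.59 ppm HOCl: 1.59 / 0.2238 = 7.103 ppm.
(b) FC to add: 7.103 − 0.5 = 6.603 mg/L as Cl₂.
(b) Cl₂ equivalent: 6.603 mg/L × 582,000 L = 3843 g.
(b) Product at 88.2% available Cl: 3843 / 0.882 = 4357 g.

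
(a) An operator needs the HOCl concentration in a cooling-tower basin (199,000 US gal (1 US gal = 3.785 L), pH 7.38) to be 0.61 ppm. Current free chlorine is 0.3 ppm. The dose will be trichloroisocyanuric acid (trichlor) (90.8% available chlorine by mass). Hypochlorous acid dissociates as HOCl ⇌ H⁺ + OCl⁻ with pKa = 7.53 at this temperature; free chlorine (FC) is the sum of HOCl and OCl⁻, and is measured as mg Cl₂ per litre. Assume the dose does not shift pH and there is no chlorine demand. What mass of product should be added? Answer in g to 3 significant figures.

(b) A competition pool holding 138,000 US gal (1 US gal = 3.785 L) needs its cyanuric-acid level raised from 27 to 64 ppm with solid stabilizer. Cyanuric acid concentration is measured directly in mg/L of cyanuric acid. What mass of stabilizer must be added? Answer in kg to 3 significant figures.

(a) 615 g; (b) 19.3 kg

(a) Volume: 199,000 US gal × 3.785 L/gal = 753,215 L.
(a) [OCl⁻]/[HOCl] = 10^(pH − pKa) = 10^(7.38 − 7.53) = 0.7079; fraction as HOCl = 1/(1 + 0.7079) = 0.5855.
(a) Free chlorine required for 0.61 ppm HOCl: 0.61 / 0.5855 = 1.042 ppm.
(a) FC to add: 1.042 − 0.3 = 0.7418 mg/L as Cl₂.
(a) Cl₂ equivalent: 0.7418 mg/L × 753,215 L = 558.8 g.
(a) Product at 90.8% available Cl: 558.8 / 0.908 = 615.4 g.

(b) Volume: 138,000 US gal × 3.785 L/gal = 522,330 L.
(b) CYA to add: (64 − 27) = 37 mg/L × 522,330 L = 19,330 g cyanuric acid.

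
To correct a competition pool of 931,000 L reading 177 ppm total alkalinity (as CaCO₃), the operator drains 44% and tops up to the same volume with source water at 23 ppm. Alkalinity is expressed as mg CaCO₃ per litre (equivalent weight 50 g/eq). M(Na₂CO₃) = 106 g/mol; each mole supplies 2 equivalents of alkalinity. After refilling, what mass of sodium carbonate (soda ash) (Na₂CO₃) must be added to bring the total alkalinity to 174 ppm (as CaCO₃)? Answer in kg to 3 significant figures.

63.9 kg

After draining 44% and refilling: 177 × 0.56 + 23 × 0.44 = 109.24 ppm.
Deficit to target: 174 − 109.24 = 64.76 mg/L.
As CaCO₃: 64.76 mg/L × 931,000 L = 60,290 g; ÷ 50 g/eq ÷ 2 = 602.9 mol Na₂CO₃.
Mass: 602.9 × 106 = 63,910 g.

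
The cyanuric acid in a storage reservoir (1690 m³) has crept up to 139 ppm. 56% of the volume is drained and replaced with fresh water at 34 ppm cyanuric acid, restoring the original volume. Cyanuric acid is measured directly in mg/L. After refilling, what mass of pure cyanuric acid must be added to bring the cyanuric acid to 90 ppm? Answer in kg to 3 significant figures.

16.6 kg

Volume: 1690 m³ = 1,690,000 L.
After draining 56% and refilling: 139 × 0.44 + 34 × 0.56 = 80.2 ppm.
Deficit to target: 90 − 80.2 = 9.8 mg/L.
Mass: 9.8 mg/L × 1,690,000 L = 16,560 g cyanuric acid.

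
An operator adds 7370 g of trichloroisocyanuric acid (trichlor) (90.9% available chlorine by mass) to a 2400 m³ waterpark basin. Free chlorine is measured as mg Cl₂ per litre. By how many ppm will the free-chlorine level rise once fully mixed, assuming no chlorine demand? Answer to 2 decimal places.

2.79 ppm

Volume: 2400 m³ = 2,400,000 L.
Available chlorine delivered: 7370 g × 0.909 = 6699 g as Cl₂.
Concentration rise: 6699 g / 2,400,000 L = 2.791 mg/L = 2.79 ppm.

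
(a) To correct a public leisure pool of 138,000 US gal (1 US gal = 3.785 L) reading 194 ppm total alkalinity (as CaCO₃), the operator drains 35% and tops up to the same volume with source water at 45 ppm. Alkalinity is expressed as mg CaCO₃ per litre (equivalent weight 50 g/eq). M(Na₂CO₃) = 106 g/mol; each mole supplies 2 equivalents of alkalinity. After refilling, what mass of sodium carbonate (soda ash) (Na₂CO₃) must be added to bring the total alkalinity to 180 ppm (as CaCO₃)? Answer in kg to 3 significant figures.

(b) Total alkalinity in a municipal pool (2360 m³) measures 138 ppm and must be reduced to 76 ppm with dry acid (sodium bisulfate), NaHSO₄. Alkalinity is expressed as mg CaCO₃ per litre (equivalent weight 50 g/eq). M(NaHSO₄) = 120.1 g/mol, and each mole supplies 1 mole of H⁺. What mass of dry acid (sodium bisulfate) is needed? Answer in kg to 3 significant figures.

(a) Volume: 138,000 US gal × 3.785 L/gal = 522,330 L.
(a) After draining 35% and refilling: 194 × 0.65 + 45 × 0.35 = 141.85 ppm.
(a) Deficit to target: 180 − 141.85 = 38.15 mg/L.
(a) As CaCO₃: 38.15 mg/L × 522,330 L = 19,930 g; ÷ 50 g/eq ÷ 2 = 199.3 mol Na₂CO₃.
(a) Mass: 199.3 × 106 = 21,120 g.

(b) Volume: 2360 m³ = 2,360,000 L.
(b) Alkalinity to neutralize: (138 − 76) = 62 mg/L as CaCO₃ × 2,360,000 L = 146,300 g as CaCO₃.
(b) Equivalents of H⁺ required: 146,300 ÷ 50 g/eq = 2926 eq = 2926 mol NaHSO₄.
(b) Mass of NaHSO₄: 2926 × 120.1 = 351,500 g.

(a) 21.1 kg; (b) 351 kg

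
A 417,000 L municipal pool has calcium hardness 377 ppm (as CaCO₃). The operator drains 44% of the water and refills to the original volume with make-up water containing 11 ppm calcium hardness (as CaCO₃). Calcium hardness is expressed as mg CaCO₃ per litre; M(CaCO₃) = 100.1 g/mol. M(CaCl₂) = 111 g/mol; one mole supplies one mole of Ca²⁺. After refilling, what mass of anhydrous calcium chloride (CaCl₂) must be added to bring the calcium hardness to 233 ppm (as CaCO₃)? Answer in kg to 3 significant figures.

After draining 44% and refilling: 377 × 0.56 + 11 × 0.44 = 215.96 ppm.
Deficit to target: 233 − 215.96 = 17.04 mg/L.
As CaCO₃: 17.04 mg/L × 417,000 L = 7106 g; ÷ 100.1 = 70.99 mol Ca²⁺.
Mass: 70.99 × 111 = 7879 g.

7.88 kg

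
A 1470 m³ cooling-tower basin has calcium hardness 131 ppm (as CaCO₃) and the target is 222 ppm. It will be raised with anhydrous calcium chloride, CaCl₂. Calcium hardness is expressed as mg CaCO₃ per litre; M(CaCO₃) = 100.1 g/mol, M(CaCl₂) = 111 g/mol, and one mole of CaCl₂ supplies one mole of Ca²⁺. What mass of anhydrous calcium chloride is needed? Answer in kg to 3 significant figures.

Volume: 1470 m³ = 1,470,000 L.
Hardness to add: (222 − 131) = 91 mg/L as CaCO₃ × 1,470,000 L = 133,800 g as CaCO₃.
Moles of Ca²⁺ (1 mol Ca²⁺ ≡ 1 mol CaCO₃): 133,800 / 100.1 g/mol = 1336 mol.
Mass of CaCl₂: 1336 × 111 = 148,300 g.

148 kg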